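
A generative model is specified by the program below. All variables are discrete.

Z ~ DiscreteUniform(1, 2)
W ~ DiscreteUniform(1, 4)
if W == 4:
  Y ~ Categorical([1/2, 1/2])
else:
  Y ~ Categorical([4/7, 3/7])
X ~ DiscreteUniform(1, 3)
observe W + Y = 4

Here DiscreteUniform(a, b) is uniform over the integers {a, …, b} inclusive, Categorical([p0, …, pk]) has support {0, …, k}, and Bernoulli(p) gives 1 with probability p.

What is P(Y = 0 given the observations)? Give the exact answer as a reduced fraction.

Enumerate traces; 12 have nonzero weight after conditioning:
  (Z=1, W=3, Y=1, X=1) weight 1/56
  (Z=1, W=3, Y=1, X=2) weight 1/56
  (Z=1, W=3, Y=1, X=3) weight 1/56
  (Z=1, W=4, Y=0, X=1) weight 1/48
  (Z=1, W=4, Y=0, X=2) weight 1/48
  (Z=1, W=4, Y=0, X=3) weight 1/48
  (Z=2, W=3, Y=1, X=1) weight 1/56
  (Z=2, W=3, Y=1, X=2) weight 1/56
  … 4 more
Group by Y:
  weight(Y=0) = 1/8
  weight(Y=1) = 3/28
Total weight = 1/8 + 3/28 = 13/56
P(Y=0 | obs) = 1/8 / 13/56 = 7/13
P(Y=1 | obs) = 3/28 / 13/56 = 6/13

P(Y = 0 | obs) = 7/13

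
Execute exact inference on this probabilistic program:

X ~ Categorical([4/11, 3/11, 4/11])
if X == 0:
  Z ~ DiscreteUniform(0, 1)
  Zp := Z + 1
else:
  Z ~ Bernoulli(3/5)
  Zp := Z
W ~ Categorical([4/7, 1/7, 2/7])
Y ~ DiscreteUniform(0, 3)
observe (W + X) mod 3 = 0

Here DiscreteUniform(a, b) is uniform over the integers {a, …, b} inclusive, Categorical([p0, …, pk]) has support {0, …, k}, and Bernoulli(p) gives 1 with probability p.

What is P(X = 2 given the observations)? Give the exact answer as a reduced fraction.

P(X = 2 | obs) = 2/13

Enumerate traces; 24 have nonzero weight after conditioning:
  (X=0, Z=0, W=0, Y=0) weight 2/77
  (X=0, Z=0, W=0, Y=1) weight 2/77
  (X=0, Z=0, W=0, Y=2) weight 2/77
  (X=0, Z=0, W=0, Y=3) weight 2/77
  (X=0, Z=1, W=0, Y=0) weight 2/77
  (X=0, Z=1, W=0, Y=1) weight 2/77
  (X=0, Z=1, W=0, Y=2) weight 2/77
  (X=0, Z=1, W=0, Y=3) weight 2/77
  (X=1, Z=0, W=2, Y=0) weight 3/385
  (X=2, Z=0, W=1, Y=0) weight 2/385
  … 14 more
Group by X:
  weight(X=0) = 16/77
  weight(X=1) = 6/77
  weight(X=2) = 4/77
Total weight = 16/77 + 6/77 + 4/77 = 26/77
P(X=0 | obs) = 16/77 / 26/77 = 8/13
P(X=1 | obs) = 6/77 / 26/77 = 3/13
P(X=2 | obs) = 4/77 / 26/77 = 2/13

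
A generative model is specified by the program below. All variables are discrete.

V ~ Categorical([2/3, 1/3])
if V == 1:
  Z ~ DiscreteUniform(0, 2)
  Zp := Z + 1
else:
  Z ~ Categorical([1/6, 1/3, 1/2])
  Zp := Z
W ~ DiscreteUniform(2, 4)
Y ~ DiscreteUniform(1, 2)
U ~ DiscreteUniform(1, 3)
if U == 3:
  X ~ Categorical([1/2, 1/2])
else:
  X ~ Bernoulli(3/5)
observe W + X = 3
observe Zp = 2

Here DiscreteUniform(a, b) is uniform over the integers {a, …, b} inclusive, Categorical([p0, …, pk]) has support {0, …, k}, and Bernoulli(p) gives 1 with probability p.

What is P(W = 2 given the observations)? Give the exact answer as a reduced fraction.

P(W = 2 | obs) = 17/30

Enumerate traces; 24 have nonzero weight after conditioning:
  (V=0, Z=2, W=2, Y=1, U=1, X=1) weight 1/90
  (V=0, Z=2, W=2, Y=1, U=2, X=1) weight 1/90
  (V=0, Z=2, W=2, Y=1, U=3, X=1) weight 1/108
  (V=0, Z=2, W=2, Y=2, U=1, X=1) weight 1/90
  (V=0, Z=2, W=2, Y=2, U=2, X=1) weight 1/90
  (V=0, Z=2, W=2, Y=2, U=3, X=1) weight 1/108
  (V=0, Z=2, W=3, Y=1, U=1, X=0) weight 1/135
  (V=0, Z=2, W=3, Y=1, U=2, X=0) weight 1/135
  … 16 more
Group by W:
  weight(W=2) = 34/405
  weight(W=3) = 26/405
Total weight = 34/405 + 26/405 = 4/27
P(W=2 | obs) = 34/405 / 4/27 = 17/30
P(W=3 | obs) = 26/405 / 4/27 = 13/30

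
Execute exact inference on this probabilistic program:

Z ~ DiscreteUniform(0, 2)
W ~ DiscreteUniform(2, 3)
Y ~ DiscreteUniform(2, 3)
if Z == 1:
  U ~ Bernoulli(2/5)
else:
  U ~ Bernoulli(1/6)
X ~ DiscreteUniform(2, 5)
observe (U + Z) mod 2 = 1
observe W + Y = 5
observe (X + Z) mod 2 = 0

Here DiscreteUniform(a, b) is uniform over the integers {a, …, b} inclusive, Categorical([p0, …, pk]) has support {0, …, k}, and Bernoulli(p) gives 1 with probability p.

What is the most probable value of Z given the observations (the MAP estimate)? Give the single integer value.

Enumerate traces; 12 have nonzero weight after conditioning:
  (Z=0, W=2, Y=3, U=1, X=2) weight 1/288
  (Z=0, W=2, Y=3, U=1, X=4) weight 1/288
  (Z=0, W=3, Y=2, U=1, X=2) weight 1/288
  (Z=0, W=3, Y=2, U=1, X=4) weight 1/288
  (Z=1, W=2, Y=3, U=0, X=3) weight 1/80
  (Z=1, W=2, Y=3, U=0, X=5) weight 1/80
  (Z=1, W=3, Y=2, U=0, X=3) weight 1/80
  (Z=1, W=3, Y=2, U=0, X=5) weight 1/80
  (Z=2, W=2, Y=3, U=1, X=2) weight 1/288
  … 3 more
Group by Z:
  weight(Z=0) = 1/72
  weight(Z=1) = 1/20
  weight(Z=2) = 1/72
Total weight = 1/72 + 1/20 + 1/72 = 7/90
P(Z=0 | obs) = 1/72 / 7/90 = 5/28
P(Z=1 | obs) = 1/20 / 7/90 = 9/14
P(Z=2 | obs) = 1/72 / 7/90 = 5/28
argmax = 1

argmax_v P(Z = v | obs) = 1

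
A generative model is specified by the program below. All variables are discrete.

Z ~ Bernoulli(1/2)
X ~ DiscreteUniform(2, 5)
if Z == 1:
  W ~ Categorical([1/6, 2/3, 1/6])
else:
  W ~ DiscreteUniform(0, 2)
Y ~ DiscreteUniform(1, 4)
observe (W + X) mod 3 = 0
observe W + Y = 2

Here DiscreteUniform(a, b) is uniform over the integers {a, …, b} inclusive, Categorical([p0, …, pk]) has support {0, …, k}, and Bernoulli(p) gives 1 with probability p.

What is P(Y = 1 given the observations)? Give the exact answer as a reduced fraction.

Enumerate traces; 6 have nonzero weight after conditioning:
  (Z=0, X=2, W=1, Y=1) weight 1/96
  (Z=0, X=3, W=0, Y=2) weight 1/96
  (Z=0, X=5, W=1, Y=1) weight 1/96
  (Z=1, X=2, W=1, Y=1) weight 1/48
  (Z=1, X=3, W=0, Y=2) weight 1/192
  (Z=1, X=5, W=1, Y=1) weight 1/48
Group by Y:
  weight(Y=1) = 1/16
  weight(Y=2) = 1/64
Total weight = 1/16 + 1/64 = 5/64
P(Y=1 | obs) = 1/16 / 5/64 = 4/5
P(Y=2 | obs) = 1/64 / 5/64 = 1/5

P(Y = 1 | obs) = 4/5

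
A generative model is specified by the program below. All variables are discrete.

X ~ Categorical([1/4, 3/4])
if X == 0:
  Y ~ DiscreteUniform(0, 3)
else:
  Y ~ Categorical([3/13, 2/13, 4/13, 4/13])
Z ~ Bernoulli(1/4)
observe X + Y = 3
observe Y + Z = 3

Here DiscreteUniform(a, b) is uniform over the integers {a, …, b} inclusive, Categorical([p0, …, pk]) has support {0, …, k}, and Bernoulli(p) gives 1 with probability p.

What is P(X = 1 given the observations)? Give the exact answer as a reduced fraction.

Enumerate traces; 2 have nonzero weight after conditioning:
  (X=0, Y=3, Z=0) weight 3/64
  (X=1, Y=2, Z=1) weight 3/52
Group by X:
  weight(X=0) = 3/64
  weight(X=1) = 3/52
Total weight = 3/64 + 3/52 = 87/832
P(X=0 | obs) = 3/64 / 87/832 = 13/29
P(X=1 | obs) = 3/52 / 87/832 = 16/29

P(X = 1 | obs) = 16/29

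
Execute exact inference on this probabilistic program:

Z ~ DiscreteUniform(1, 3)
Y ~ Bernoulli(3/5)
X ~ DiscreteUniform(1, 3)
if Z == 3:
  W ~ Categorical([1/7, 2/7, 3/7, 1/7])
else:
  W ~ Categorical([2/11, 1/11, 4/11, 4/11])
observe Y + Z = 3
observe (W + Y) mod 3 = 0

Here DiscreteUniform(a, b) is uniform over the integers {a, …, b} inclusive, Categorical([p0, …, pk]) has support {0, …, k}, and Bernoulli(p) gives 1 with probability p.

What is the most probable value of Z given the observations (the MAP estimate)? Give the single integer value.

Enumerate traces; 9 have nonzero weight after conditioning:
  (Z=2, Y=1, X=1, W=2) weight 4/165
  (Z=2, Y=1, X=2, W=2) weight 4/165
  (Z=2, Y=1, X=3, W=2) weight 4/165
  (Z=3, Y=0, X=1, W=0) weight 2/315
  (Z=3, Y=0, X=1, W=3) weight 2/315
  (Z=3, Y=0, X=2, W=0) weight 2/315
  (Z=3, Y=0, X=2, W=3) weight 2/315
  (Z=3, Y=0, X=3, W=0) weight 2/315
  … 1 more
Group by Z:
  weight(Z=2) = 4/55
  weight(Z=3) = 4/105
Total weight = 4/55 + 4/105 = 128/1155
P(Z=2 | obs) = 4/55 / 128/1155 = 21/32
P(Z=3 | obs) = 4/105 / 128/1155 = 11/32
argmax = 2

argmax_v P(Z = v | obs) = 2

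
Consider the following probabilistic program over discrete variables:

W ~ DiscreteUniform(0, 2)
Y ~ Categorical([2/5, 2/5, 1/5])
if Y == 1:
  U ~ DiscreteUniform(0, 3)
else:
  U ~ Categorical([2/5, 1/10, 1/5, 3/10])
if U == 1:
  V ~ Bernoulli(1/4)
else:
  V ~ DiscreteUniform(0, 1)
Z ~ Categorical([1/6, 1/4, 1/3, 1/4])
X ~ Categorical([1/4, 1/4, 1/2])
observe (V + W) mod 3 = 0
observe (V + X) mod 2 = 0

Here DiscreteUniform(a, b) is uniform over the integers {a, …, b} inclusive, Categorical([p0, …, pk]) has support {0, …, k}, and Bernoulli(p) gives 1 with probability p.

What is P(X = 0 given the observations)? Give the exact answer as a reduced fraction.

Enumerate traces; 144 have nonzero weight after conditioning:
  (W=0, Y=0, U=0, V=0, Z=0, X=0) weight 1/900
  (W=0, Y=0, U=0, V=0, Z=0, X=2) weight 1/450
  (W=0, Y=0, U=0, V=0, Z=1, X=0) weight 1/600
  (W=0, Y=0, U=0, V=0, Z=1, X=2) weight 1/300
  (W=0, Y=0, U=0, V=0, Z=2, X=0) weight 1/450
  (W=0, Y=0, U=0, V=0, Z=2, X=2) weight 1/225
  (W=0, Y=0, U=0, V=0, Z=3, X=0) weight 1/600
  (W=0, Y=0, U=0, V=0, Z=3, X=2) weight 1/300
  (W=2, Y=0, U=0, V=1, Z=0, X=1) weight 1/900
  … 135 more
Group by X:
  weight(X=0) = 9/200
  weight(X=1) = 23/600
  weight(X=2) = 9/100
Total weight = 9/200 + 23/600 + 9/100 = 13/75
P(X=0 | obs) = 9/200 / 13/75 = 27/104
P(X=1 | obs) = 23/600 / 13/75 = 23/104
P(X=2 | obs) = 9/100 / 13/75 = 27/52

P(X = 0 | obs) = 27/104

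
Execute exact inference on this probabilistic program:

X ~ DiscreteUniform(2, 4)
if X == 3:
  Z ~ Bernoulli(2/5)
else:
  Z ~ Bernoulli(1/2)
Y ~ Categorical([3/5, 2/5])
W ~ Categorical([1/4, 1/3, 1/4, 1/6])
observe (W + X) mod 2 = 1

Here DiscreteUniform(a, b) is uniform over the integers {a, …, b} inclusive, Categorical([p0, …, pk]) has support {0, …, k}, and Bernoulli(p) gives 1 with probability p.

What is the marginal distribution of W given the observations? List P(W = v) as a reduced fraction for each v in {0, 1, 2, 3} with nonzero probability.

Enumerate traces; 24 have nonzero weight after conditioning:
  (X=2, Z=0, Y=0, W=1) weight 1/30
  (X=2, Z=0, Y=0, W=3) weight 1/60
  (X=2, Z=0, Y=1, W=1) weight 1/45
  (X=2, Z=0, Y=1, W=3) weight 1/90
  (X=2, Z=1, Y=0, W=1) weight 1/30
  (X=2, Z=1, Y=0, W=3) weight 1/60
  (X=2, Z=1, Y=1, W=1) weight 1/45
  (X=2, Z=1, Y=1, W=3) weight 1/90
  (X=3, Z=0, Y=0, W=0) weight 3/100
  (X=3, Z=0, Y=0, W=2) weight 3/100
  … 14 more
Group by W:
  weight(W=0) = 1/12
  weight(W=1) = 2/9
  weight(W=2) = 1/12
  weight(W=3) = 1/9
Total weight = 1/12 + 2/9 + 1/12 + 1/9 = 1/2
P(W=0 | obs) = 1/12 / 1/2 = 1/6
P(W=1 | obs) = 2/9 / 1/2 = 4/9
P(W=2 | obs) = 1/12 / 1/2 = 1/6
P(W=3 | obs) = 1/9 / 1/2 = 2/9

P(W=0) = 1/6, P(W=1) = 4/9, P(W=2) = 1/6, P(W=3) = 2/9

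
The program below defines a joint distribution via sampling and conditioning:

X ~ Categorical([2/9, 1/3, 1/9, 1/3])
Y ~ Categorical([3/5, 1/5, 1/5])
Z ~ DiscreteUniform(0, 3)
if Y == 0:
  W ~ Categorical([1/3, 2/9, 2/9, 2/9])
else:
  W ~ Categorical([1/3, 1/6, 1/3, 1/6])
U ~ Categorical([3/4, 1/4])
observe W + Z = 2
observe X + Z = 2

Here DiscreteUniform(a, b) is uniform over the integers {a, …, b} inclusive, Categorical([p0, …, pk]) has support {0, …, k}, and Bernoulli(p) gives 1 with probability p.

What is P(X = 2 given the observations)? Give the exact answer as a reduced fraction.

Enumerate traces; 18 have nonzero weight after conditioning:
  (X=0, Y=0, Z=2, W=0, U=0) weight 1/120
  (X=0, Y=0, Z=2, W=0, U=1) weight 1/360
  (X=0, Y=1, Z=2, W=0, U=0) weight 1/360
  (X=0, Y=1, Z=2, W=0, U=1) weight 1/1080
  (X=0, Y=2, Z=2, W=0, U=0) weight 1/360
  (X=0, Y=2, Z=2, W=0, U=1) weight 1/1080
  (X=1, Y=0, Z=1, W=1, U=0) weight 1/120
  (X=1, Y=0, Z=1, W=1, U=1) weight 1/360
  (X=2, Y=0, Z=0, W=2, U=0) weight 1/360
  … 9 more
Group by X:
  weight(X=0) = 1/54
  weight(X=1) = 1/60
  weight(X=2) = 1/135
Total weight = 1/54 + 1/60 + 1/135 = 23/540
P(X=0 | obs) = 1/54 / 23/540 = 10/23
P(X=1 | obs) = 1/60 / 23/540 = 9/23
P(X=2 | obs) = 1/135 / 23/540 = 4/23

P(X = 2 | obs) = 4/23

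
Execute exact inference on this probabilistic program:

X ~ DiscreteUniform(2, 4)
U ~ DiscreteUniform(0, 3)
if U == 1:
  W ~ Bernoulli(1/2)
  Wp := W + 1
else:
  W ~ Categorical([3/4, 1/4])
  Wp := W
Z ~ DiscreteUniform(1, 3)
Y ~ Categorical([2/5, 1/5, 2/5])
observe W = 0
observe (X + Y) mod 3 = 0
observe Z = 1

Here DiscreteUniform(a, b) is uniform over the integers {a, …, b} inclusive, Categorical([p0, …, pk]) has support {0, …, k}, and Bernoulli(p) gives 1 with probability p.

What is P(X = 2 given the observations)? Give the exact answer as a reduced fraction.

Enumerate traces; 12 have nonzero weight after conditioning:
  (X=2, U=0, W=0, Z=1, Y=1) weight 1/240
  (X=2, U=1, W=0, Z=1, Y=1) weight 1/360
  (X=2, U=2, W=0, Z=1, Y=1) weight 1/240
  (X=2, U=3, W=0, Z=1, Y=1) weight 1/240
  (X=3, U=0, W=0, Z=1, Y=0) weight 1/120
  (X=3, U=1, W=0, Z=1, Y=0) weight 1/180
  (X=3, U=2, W=0, Z=1, Y=0) weight 1/120
  (X=3, U=3, W=0, Z=1, Y=0) weight 1/120
  (X=4, U=0, W=0, Z=1, Y=2) weight 1/120
  … 3 more
Group by X:
  weight(X=2) = 11/720
  weight(X=3) = 11/360
  weight(X=4) = 11/360
Total weight = 11/720 + 11/360 + 11/360 = 11/144
P(X=2 | obs) = 11/720 / 11/144 = 1/5
P(X=3 | obs) = 11/360 / 11/144 = 2/5
P(X=4 | obs) = 11/360 / 11/144 = 2/5

P(X = 2 | obs) = 1/5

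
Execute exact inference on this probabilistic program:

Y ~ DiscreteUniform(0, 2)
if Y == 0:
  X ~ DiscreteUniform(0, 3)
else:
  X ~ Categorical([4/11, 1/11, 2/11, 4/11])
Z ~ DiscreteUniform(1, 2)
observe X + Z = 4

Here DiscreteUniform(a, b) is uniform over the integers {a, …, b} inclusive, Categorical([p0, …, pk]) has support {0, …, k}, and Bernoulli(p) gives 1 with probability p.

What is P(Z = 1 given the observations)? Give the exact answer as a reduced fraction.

Enumerate traces; 6 have nonzero weight after conditioning:
  (Y=0, X=2, Z=2) weight 1/24
  (Y=0, X=3, Z=1) weight 1/24
  (Y=1, X=2, Z=2) weight 1/33
  (Y=1, X=3, Z=1) weight 2/33
  (Y=2, X=2, Z=2) weight 1/33
  (Y=2, X=3, Z=1) weight 2/33
Group by Z:
  weight(Z=1) = 43/264
  weight(Z=2) = 9/88
Total weight = 43/264 + 9/88 = 35/132
P(Z=1 | obs) = 43/264 / 35/132 = 43/70
P(Z=2 | obs) = 9/88 / 35/132 = 27/70

P(Z = 1 | obs) = 43/70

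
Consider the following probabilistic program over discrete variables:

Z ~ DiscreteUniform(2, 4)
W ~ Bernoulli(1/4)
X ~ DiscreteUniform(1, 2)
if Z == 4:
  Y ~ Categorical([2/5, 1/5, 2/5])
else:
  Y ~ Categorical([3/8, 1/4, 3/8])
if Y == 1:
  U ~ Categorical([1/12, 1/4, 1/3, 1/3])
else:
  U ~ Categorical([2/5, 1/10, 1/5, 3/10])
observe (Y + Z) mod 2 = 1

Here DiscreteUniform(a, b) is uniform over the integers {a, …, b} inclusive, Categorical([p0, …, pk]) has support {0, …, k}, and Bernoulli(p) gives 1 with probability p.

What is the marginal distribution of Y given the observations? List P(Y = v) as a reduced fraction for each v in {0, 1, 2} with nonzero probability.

Enumerate traces; 64 have nonzero weight after conditioning:
  (Z=2, W=0, X=1, Y=1, U=0) weight 1/384
  (Z=2, W=0, X=1, Y=1, U=1) weight 1/128
  (Z=2, W=0, X=1, Y=1, U=2) weight 1/96
  (Z=2, W=0, X=1, Y=1, U=3) weight 1/96
  (Z=2, W=0, X=2, Y=1, U=0) weight 1/384
  (Z=2, W=0, X=2, Y=1, U=1) weight 1/128
  (Z=2, W=0, X=2, Y=1, U=2) weight 1/96
  (Z=2, W=0, X=2, Y=1, U=3) weight 1/96
  (Z=3, W=0, X=1, Y=0, U=0) weight 3/160
  (Z=3, W=0, X=1, Y=2, U=0) weight 3/160
  … 54 more
Group by Y:
  weight(Y=0) = 1/8
  weight(Y=1) = 3/20
  weight(Y=2) = 1/8
Total weight = 1/8 + 3/20 + 1/8 = 2/5
P(Y=0 | obs) = 1/8 / 2/5 = 5/16
P(Y=1 | obs) = 3/20 / 2/5 = 3/8
P(Y=2 | obs) = 1/8 / 2/5 = 5/16

P(Y=0) = 5/16, P(Y=1) = 3/8, P(Y=2) = 5/16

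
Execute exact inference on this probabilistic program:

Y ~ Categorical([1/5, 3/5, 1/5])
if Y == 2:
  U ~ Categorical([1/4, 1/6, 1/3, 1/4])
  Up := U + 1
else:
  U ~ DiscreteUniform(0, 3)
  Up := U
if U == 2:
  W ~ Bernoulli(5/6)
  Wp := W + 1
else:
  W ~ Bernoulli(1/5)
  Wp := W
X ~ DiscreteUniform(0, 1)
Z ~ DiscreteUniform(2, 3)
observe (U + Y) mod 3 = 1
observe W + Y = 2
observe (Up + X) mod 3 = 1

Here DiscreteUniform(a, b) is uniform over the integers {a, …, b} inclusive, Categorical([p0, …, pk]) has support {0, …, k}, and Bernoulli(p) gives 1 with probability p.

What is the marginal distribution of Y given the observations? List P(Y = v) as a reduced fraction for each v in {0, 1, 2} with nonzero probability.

P(Y=1) = 27/32, P(Y=2) = 5/32

Enumerate traces; 6 have nonzero weight after conditioning:
  (Y=1, U=0, W=1, X=1, Z=2) weight 3/400
  (Y=1, U=0, W=1, X=1, Z=3) weight 3/400
  (Y=1, U=3, W=1, X=1, Z=2) weight 3/400
  (Y=1, U=3, W=1, X=1, Z=3) weight 3/400
  (Y=2, U=2, W=0, X=1, Z=2) weight 1/360
  (Y=2, U=2, W=0, X=1, Z=3) weight 1/360
Group by Y:
  weight(Y=1) = 3/100
  weight(Y=2) = 1/180
Total weight = 3/100 + 1/180 = 8/225
P(Y=1 | obs) = 3/100 / 8/225 = 27/32
P(Y=2 | obs) = 1/180 / 8/225 = 5/32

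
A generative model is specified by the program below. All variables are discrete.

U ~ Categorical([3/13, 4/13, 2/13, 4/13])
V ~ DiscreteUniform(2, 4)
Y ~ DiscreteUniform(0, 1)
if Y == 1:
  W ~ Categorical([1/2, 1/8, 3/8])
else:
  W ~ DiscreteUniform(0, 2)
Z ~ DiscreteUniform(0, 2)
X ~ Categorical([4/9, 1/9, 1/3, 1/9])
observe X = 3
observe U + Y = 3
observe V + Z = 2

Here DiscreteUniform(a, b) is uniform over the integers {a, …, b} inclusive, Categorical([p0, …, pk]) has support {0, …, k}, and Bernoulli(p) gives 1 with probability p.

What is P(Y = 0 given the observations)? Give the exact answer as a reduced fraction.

P(Y = 0 | obs) = 2/3

Enumerate traces; 6 have nonzero weight after conditioning:
  (U=2, V=2, Y=1, W=0, Z=0, X=3) weight 1/2106
  (U=2, V=2, Y=1, W=1, Z=0, X=3) weight 1/8424
  (U=2, V=2, Y=1, W=2, Z=0, X=3) weight 1/2808
  (U=3, V=2, Y=0, W=0, Z=0, X=3) weight 2/3159
  (U=3, V=2, Y=0, W=1, Z=0, X=3) weight 2/3159
  (U=3, V=2, Y=0, W=2, Z=0, X=3) weight 2/3159
Group by Y:
  weight(Y=0) = 2/1053
  weight(Y=1) = 1/1053
Total weight = 2/1053 + 1/1053 = 1/351
P(Y=0 | obs) = 2/1053 / 1/351 = 2/3
P(Y=1 | obs) = 1/1053 / 1/351 = 1/3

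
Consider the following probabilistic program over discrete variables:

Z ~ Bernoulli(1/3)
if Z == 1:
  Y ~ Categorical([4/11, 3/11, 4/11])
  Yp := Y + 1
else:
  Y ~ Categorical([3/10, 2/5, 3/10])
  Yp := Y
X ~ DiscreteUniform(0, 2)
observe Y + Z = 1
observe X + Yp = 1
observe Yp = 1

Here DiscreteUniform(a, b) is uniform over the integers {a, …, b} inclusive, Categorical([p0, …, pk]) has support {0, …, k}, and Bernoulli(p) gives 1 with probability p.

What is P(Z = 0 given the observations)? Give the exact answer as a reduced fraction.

Enumerate traces; 2 have nonzero weight after conditioning:
  (Z=0, Y=1, X=0) weight 4/45
  (Z=1, Y=0, X=0) weight 4/99
Group by Z:
  weight(Z=0) = 4/45
  weight(Z=1) = 4/99
Total weight = 4/45 + 4/99 = 64/495
P(Z=0 | obs) = 4/45 / 64/495 = 11/16
P(Z=1 | obs) = 4/99 / 64/495 = 5/16

P(Z = 0 | obs) = 11/16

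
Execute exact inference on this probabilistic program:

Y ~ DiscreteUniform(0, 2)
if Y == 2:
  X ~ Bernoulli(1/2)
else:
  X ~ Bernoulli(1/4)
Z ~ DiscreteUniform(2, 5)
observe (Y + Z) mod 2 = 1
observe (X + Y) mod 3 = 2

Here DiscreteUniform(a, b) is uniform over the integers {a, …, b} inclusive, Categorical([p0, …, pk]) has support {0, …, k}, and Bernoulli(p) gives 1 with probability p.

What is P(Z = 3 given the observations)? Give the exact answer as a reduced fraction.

Enumerate traces; 4 have nonzero weight after conditioning:
  (Y=1, X=1, Z=2) weight 1/48
  (Y=1, X=1, Z=4) weight 1/48
  (Y=2, X=0, Z=3) weight 1/24
  (Y=2, X=0, Z=5) weight 1/24
Group by Z:
  weight(Z=2) = 1/48
  weight(Z=3) = 1/24
  weight(Z=4) = 1/48
  weight(Z=5) = 1/24
Total weight = 1/48 + 1/24 + 1/48 + 1/24 = 1/8
P(Z=2 | obs) = 1/48 / 1/8 = 1/6
P(Z=3 | obs) = 1/24 / 1/8 = 1/3
P(Z=4 | obs) = 1/48 / 1/8 = 1/6
P(Z=5 | obs) = 1/24 / 1/8 = 1/3

P(Z = 3 | obs) = 1/3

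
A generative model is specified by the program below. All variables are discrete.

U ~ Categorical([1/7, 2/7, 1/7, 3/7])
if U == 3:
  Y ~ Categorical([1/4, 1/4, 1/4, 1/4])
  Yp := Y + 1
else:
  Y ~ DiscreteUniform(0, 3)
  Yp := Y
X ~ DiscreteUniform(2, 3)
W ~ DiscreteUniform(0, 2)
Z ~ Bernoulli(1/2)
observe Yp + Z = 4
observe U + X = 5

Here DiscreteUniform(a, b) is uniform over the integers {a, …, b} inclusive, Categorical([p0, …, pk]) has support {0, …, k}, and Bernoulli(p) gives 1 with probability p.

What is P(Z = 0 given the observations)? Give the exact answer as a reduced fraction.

Enumerate traces; 9 have nonzero weight after conditioning:
  (U=2, Y=3, X=3, W=0, Z=1) weight 1/336
  (U=2, Y=3, X=3, W=1, Z=1) weight 1/336
  (U=2, Y=3, X=3, W=2, Z=1) weight 1/336
  (U=3, Y=2, X=2, W=0, Z=1) weight 1/112
  (U=3, Y=2, X=2, W=1, Z=1) weight 1/112
  (U=3, Y=2, X=2, W=2, Z=1) weight 1/112
  (U=3, Y=3, X=2, W=0, Z=0) weight 1/112
  (U=3, Y=3, X=2, W=1, Z=0) weight 1/112
  … 1 more
Group by Z:
  weight(Z=0) = 3/112
  weight(Z=1) = 1/28
Total weight = 3/112 + 1/28 = 1/16
P(Z=0 | obs) = 3/112 / 1/16 = 3/7
P(Z=1 | obs) = 1/28 / 1/16 = 4/7

P(Z = 0 | obs) = 3/7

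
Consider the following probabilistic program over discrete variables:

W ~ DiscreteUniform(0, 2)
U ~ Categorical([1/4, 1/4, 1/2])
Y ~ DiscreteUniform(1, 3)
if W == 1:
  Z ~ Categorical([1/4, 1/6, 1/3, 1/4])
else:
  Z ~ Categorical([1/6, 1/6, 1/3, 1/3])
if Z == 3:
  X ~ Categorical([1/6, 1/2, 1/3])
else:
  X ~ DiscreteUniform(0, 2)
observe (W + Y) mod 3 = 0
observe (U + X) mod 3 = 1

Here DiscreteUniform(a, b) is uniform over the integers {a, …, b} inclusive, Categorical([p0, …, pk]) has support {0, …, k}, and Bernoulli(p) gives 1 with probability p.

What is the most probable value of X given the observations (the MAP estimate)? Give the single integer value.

Enumerate traces; 36 have nonzero weight after conditioning:
  (W=0, U=0, Y=3, Z=0, X=1) weight 1/648
  (W=0, U=0, Y=3, Z=1, X=1) weight 1/648
  (W=0, U=0, Y=3, Z=2, X=1) weight 1/324
  (W=0, U=0, Y=3, Z=3, X=1) weight 1/216
  (W=0, U=1, Y=3, Z=0, X=0) weight 1/648
  (W=0, U=1, Y=3, Z=1, X=0) weight 1/648
  (W=0, U=1, Y=3, Z=2, X=0) weight 1/324
  (W=0, U=1, Y=3, Z=3, X=0) weight 1/648
  (W=0, U=2, Y=3, Z=0, X=2) weight 1/324
  … 27 more
Group by X:
  weight(X=0) = 61/2592
  weight(X=1) = 83/2592
  weight(X=2) = 1/18
Total weight = 61/2592 + 83/2592 + 1/18 = 1/9
P(X=0 | obs) = 61/2592 / 1/9 = 61/288
P(X=1 | obs) = 83/2592 / 1/9 = 83/288
P(X=2 | obs) = 1/18 / 1/9 = 1/2
argmax = 2

argmax_v P(X = v | obs) = 2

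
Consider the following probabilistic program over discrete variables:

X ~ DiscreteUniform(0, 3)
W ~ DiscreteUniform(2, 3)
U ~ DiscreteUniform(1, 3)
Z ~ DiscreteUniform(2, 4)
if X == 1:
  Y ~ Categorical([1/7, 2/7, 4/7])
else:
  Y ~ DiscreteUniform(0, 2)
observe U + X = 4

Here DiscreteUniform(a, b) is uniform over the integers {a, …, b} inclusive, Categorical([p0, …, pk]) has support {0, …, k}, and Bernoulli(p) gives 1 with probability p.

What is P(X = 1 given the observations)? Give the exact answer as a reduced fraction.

P(X = 1 | obs) = 1/3

Enumerate traces; 54 have nonzero weight after conditioning:
  (X=1, W=2, U=3, Z=2, Y=0) weight 1/504
  (X=1, W=2, U=3, Z=2, Y=1) weight 1/252
  (X=1, W=2, U=3, Z=2, Y=2) weight 1/126
  (X=1, W=2, U=3, Z=3, Y=0) weight 1/504
  (X=1, W=2, U=3, Z=3, Y=1) weight 1/252
  (X=1, W=2, U=3, Z=3, Y=2) weight 1/126
  (X=1, W=2, U=3, Z=4, Y=0) weight 1/504
  (X=1, W=2, U=3, Z=4, Y=1) weight 1/252
  (X=2, W=2, U=2, Z=2, Y=0) weight 1/216
  (X=3, W=2, U=1, Z=2, Y=0) weight 1/216
  … 44 more
Group by X:
  weight(X=1) = 1/12
  weight(X=2) = 1/12
  weight(X=3) = 1/12
Total weight = 1/12 + 1/12 + 1/12 = 1/4
P(X=1 | obs) = 1/12 / 1/4 = 1/3
P(X=2 | obs) = 1/12 / 1/4 = 1/3
P(X=3 | obs) = 1/12 / 1/4 = 1/3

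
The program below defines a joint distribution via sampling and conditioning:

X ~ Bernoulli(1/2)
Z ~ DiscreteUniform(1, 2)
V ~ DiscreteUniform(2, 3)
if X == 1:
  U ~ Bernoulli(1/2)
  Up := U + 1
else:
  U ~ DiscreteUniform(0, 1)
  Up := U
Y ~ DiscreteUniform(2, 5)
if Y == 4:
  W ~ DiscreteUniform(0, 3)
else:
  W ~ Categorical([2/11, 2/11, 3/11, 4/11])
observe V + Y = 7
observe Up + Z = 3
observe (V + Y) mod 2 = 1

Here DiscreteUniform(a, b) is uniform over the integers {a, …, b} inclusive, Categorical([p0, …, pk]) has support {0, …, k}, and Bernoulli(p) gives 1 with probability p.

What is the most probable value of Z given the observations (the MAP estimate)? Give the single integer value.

argmax_v P(Z = v | obs) = 2

Enumerate traces; 24 have nonzero weight after conditioning:
  (X=0, Z=2, V=2, U=1, Y=5, W=0) weight 1/352
  (X=0, Z=2, V=2, U=1, Y=5, W=1) weight 1/352
  (X=0, Z=2, V=2, U=1, Y=5, W=2) weight 3/704
  (X=0, Z=2, V=2, U=1, Y=5, W=3) weight 1/176
  (X=0, Z=2, V=3, U=1, Y=4, W=0) weight 1/256
  (X=0, Z=2, V=3, U=1, Y=4, W=1) weight 1/256
  (X=0, Z=2, V=3, U=1, Y=4, W=2) weight 1/256
  (X=0, Z=2, V=3, U=1, Y=4, W=3) weight 1/256
  (X=1, Z=1, V=2, U=1, Y=5, W=0) weight 1/352
  … 15 more
Group by Z:
  weight(Z=1) = 1/32
  weight(Z=2) = 1/16
Total weight = 1/32 + 1/16 = 3/32
P(Z=1 | obs) = 1/32 / 3/32 = 1/3
P(Z=2 | obs) = 1/16 / 3/32 = 2/3
argmax = 2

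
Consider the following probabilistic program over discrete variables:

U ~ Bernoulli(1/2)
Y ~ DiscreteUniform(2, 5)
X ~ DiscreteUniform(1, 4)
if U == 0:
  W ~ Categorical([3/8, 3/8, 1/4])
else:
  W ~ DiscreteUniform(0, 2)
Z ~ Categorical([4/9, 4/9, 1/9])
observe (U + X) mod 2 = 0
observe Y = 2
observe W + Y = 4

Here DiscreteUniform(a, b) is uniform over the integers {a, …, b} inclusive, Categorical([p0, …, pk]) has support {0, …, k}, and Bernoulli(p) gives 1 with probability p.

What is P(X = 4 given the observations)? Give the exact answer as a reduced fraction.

Enumerate traces; 12 have nonzero weight after conditioning:
  (U=0, Y=2, X=2, W=2, Z=0) weight 1/288
  (U=0, Y=2, X=2, W=2, Z=1) weight 1/288
  (U=0, Y=2, X=2, W=2, Z=2) weight 1/1152
  (U=0, Y=2, X=4, W=2, Z=0) weight 1/288
  (U=0, Y=2, X=4, W=2, Z=1) weight 1/288
  (U=0, Y=2, X=4, W=2, Z=2) weight 1/1152
  (U=1, Y=2, X=1, W=2, Z=0) weight 1/216
  (U=1, Y=2, X=1, W=2, Z=1) weight 1/216
  (U=1, Y=2, X=3, W=2, Z=0) weight 1/216
  … 3 more
Group by X:
  weight(X=1) = 1/96
  weight(X=2) = 1/128
  weight(X=3) = 1/96
  weight(X=4) = 1/128
Total weight = 1/96 + 1/128 + 1/96 + 1/128 = 7/192
P(X=1 | obs) = 1/96 / 7/192 = 2/7
P(X=2 | obs) = 1/128 / 7/192 = 3/14
P(X=3 | obs) = 1/96 / 7/192 = 2/7
P(X=4 | obs) = 1/128 / 7/192 = 3/14

P(X = 4 | obs) = 3/14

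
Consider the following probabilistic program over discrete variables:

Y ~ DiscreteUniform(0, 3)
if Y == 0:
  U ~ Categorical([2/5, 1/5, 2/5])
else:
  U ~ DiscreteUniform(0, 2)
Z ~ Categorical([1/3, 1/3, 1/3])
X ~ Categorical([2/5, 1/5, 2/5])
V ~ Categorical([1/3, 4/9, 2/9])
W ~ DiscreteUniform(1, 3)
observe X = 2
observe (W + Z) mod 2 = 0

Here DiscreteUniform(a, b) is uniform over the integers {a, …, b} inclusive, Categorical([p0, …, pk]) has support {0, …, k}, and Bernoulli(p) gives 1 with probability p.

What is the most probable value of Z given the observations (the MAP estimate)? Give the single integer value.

Enumerate traces; 144 have nonzero weight after conditioning:
  (Y=0, U=0, Z=0, X=2, V=0, W=2) weight 1/675
  (Y=0, U=0, Z=0, X=2, V=1, W=2) weight 4/2025
  (Y=0, U=0, Z=0, X=2, V=2, W=2) weight 2/2025
  (Y=0, U=0, Z=1, X=2, V=0, W=1) weight 1/675
  (Y=0, U=0, Z=1, X=2, V=0, W=3) weight 1/675
  (Y=0, U=0, Z=1, X=2, V=1, W=1) weight 4/2025
  (Y=0, U=0, Z=1, X=2, V=1, W=3) weight 4/2025
  (Y=0, U=0, Z=1, X=2, V=2, W=1) weight 2/2025
  (Y=0, U=0, Z=2, X=2, V=0, W=2) weight 1/675
  … 135 more
Group by Z:
  weight(Z=0) = 2/45
  weight(Z=1) = 4/45
  weight(Z=2) = 2/45
Total weight = 2/45 + 4/45 + 2/45 = 8/45
P(Z=0 | obs) = 2/45 / 8/45 = 1/4
P(Z=1 | obs) = 4/45 / 8/45 = 1/2
P(Z=2 | obs) = 2/45 / 8/45 = 1/4
argmax = 1

argmax_v P(Z = v | obs) = 1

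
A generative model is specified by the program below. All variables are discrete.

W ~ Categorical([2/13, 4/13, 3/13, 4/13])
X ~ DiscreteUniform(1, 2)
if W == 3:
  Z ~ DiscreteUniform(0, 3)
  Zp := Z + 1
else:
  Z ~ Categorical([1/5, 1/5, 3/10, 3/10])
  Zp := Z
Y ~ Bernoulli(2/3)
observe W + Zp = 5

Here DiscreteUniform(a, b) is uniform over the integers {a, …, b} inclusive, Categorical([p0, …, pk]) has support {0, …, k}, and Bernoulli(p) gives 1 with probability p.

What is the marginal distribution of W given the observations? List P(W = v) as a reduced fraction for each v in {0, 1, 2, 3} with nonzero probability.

Enumerate traces; 8 have nonzero weight after conditioning:
  (W=2, X=1, Z=3, Y=0) weight 3/260
  (W=2, X=1, Z=3, Y=1) weight 3/130
  (W=2, X=2, Z=3, Y=0) weight 3/260
  (W=2, X=2, Z=3, Y=1) weight 3/130
  (W=3, X=1, Z=1, Y=0) weight 1/78
  (W=3, X=1, Z=1, Y=1) weight 1/39
  (W=3, X=2, Z=1, Y=0) weight 1/78
  (W=3, X=2, Z=1, Y=1) weight 1/39
Group by W:
  weight(W=2) = 9/130
  weight(W=3) = 1/13
Total weight = 9/130 + 1/13 = 19/130
P(W=2 | obs) = 9/130 / 19/130 = 9/19
P(W=3 | obs) = 1/13 / 19/130 = 10/19

P(W=2) = 9/19, P(W=3) = 10/19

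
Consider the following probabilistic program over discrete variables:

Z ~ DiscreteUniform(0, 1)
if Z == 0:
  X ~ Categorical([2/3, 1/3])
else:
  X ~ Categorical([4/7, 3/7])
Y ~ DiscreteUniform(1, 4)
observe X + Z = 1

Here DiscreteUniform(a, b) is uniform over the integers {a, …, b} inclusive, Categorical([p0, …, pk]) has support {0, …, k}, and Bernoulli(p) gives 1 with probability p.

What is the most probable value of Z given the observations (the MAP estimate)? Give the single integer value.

argmax_v P(Z = v | obs) = 1

Enumerate traces; 8 have nonzero weight after conditioning:
  (Z=0, X=1, Y=1) weight 1/24
  (Z=0, X=1, Y=2) weight 1/24
  (Z=0, X=1, Y=3) weight 1/24
  (Z=0, X=1, Y=4) weight 1/24
  (Z=1, X=0, Y=1) weight 1/14
  (Z=1, X=0, Y=2) weight 1/14
  (Z=1, X=0, Y=3) weight 1/14
  (Z=1, X=0, Y=4) weight 1/14
Group by Z:
  weight(Z=0) = 1/6
  weight(Z=1) = 2/7
Total weight = 1/6 + 2/7 = 19/42
P(Z=0 | obs) = 1/6 / 19/42 = 7/19
P(Z=1 | obs) = 2/7 / 19/42 = 12/19
argmax = 1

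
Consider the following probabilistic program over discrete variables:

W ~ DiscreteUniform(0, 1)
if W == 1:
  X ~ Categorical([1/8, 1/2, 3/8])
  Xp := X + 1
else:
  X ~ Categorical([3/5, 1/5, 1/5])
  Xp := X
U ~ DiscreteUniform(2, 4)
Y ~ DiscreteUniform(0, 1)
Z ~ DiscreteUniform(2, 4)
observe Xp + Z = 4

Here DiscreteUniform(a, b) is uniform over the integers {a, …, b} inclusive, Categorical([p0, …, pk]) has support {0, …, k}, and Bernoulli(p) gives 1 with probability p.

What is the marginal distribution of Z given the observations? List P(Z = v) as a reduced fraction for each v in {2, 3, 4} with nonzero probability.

Enumerate traces; 30 have nonzero weight after conditioning:
  (W=0, X=0, U=2, Y=0, Z=4) weight 1/60
  (W=0, X=0, U=2, Y=1, Z=4) weight 1/60
  (W=0, X=0, U=3, Y=0, Z=4) weight 1/60
  (W=0, X=0, U=3, Y=1, Z=4) weight 1/60
  (W=0, X=0, U=4, Y=0, Z=4) weight 1/60
  (W=0, X=0, U=4, Y=1, Z=4) weight 1/60
  (W=0, X=1, U=2, Y=0, Z=3) weight 1/180
  (W=0, X=1, U=2, Y=1, Z=3) weight 1/180
  (W=0, X=2, U=2, Y=0, Z=2) weight 1/180
  … 21 more
Group by Z:
  weight(Z=2) = 7/60
  weight(Z=3) = 13/240
  weight(Z=4) = 1/10
Total weight = 7/60 + 13/240 + 1/10 = 13/48
P(Z=2 | obs) = 7/60 / 13/48 = 28/65
P(Z=3 | obs) = 13/240 / 13/48 = 1/5
P(Z=4 | obs) = 1/10 / 13/48 = 24/65

P(Z=2) = 28/65, P(Z=3) = 1/5, P(Z=4) = 24/65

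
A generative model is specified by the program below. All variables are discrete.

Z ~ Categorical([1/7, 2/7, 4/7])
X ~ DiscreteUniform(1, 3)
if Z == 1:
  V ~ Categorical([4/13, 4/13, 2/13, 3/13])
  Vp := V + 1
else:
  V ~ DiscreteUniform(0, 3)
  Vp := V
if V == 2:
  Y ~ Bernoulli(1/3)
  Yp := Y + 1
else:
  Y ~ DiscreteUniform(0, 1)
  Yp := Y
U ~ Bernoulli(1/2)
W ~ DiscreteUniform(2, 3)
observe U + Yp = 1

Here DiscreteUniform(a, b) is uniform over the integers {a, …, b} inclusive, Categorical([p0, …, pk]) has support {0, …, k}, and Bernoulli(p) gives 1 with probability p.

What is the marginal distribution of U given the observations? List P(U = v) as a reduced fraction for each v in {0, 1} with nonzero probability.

Enumerate traces; 126 have nonzero weight after conditioning:
  (Z=0, X=1, V=0, Y=0, U=1, W=2) weight 1/672
  (Z=0, X=1, V=0, Y=0, U=1, W=3) weight 1/672
  (Z=0, X=1, V=0, Y=1, U=0, W=2) weight 1/672
  (Z=0, X=1, V=0, Y=1, U=0, W=3) weight 1/672
  (Z=0, X=1, V=1, Y=0, U=1, W=2) weight 1/672
  (Z=0, X=1, V=1, Y=0, U=1, W=3) weight 1/672
  (Z=0, X=1, V=1, Y=1, U=0, W=2) weight 1/672
  (Z=0, X=1, V=1, Y=1, U=0, W=3) weight 1/672
  … 118 more
Group by U:
  weight(U=0) = 391/1456
  weight(U=1) = 283/1456
Total weight = 391/1456 + 283/1456 = 337/728
P(U=0 | obs) = 391/1456 / 337/728 = 391/674
P(U=1 | obs) = 283/1456 / 337/728 = 283/674

P(U=0) = 391/674, P(U=1) = 283/674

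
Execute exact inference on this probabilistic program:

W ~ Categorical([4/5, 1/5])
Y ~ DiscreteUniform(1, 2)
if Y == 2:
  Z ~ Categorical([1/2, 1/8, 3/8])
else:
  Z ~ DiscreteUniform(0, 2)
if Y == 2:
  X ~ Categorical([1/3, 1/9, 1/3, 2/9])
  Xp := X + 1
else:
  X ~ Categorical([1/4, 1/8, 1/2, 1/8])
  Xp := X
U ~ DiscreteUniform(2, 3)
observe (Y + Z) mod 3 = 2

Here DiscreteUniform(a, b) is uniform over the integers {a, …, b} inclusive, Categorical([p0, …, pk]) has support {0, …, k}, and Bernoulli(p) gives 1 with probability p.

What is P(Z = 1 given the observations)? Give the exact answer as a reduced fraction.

P(Z = 1 | obs) = 2/5

Enumerate traces; 32 have nonzero weight after conditioning:
  (W=0, Y=1, Z=1, X=0, U=2) weight 1/60
  (W=0, Y=1, Z=1, X=0, U=3) weight 1/60
  (W=0, Y=1, Z=1, X=1, U=2) weight 1/120
  (W=0, Y=1, Z=1, X=1, U=3) weight 1/120
  (W=0, Y=1, Z=1, X=2, U=2) weight 1/30
  (W=0, Y=1, Z=1, X=2, U=3) weight 1/30
  (W=0, Y=1, Z=1, X=3, U=2) weight 1/120
  (W=0, Y=1, Z=1, X=3, U=3) weight 1/120
  (W=0, Y=2, Z=0, X=0, U=2) weight 1/30
  … 23 more
Group by Z:
  weight(Z=0) = 1/4
  weight(Z=1) = 1/6
Total weight = 1/4 + 1/6 = 5/12
P(Z=0 | obs) = 1/4 / 5/12 = 3/5
P(Z=1 | obs) = 1/6 / 5/12 = 2/5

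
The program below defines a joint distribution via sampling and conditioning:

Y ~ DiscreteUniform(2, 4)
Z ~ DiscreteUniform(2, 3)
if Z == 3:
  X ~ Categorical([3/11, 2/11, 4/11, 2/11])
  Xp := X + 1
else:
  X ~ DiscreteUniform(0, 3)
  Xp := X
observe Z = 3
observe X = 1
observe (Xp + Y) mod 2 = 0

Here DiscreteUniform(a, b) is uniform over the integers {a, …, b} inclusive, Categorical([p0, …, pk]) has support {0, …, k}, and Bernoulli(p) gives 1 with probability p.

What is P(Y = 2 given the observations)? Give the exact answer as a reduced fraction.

P(Y = 2 | obs) = 1/2

Enumerate traces; 2 have nonzero weight after conditioning:
  (Y=2, Z=3, X=1) weight 1/33
  (Y=4, Z=3, X=1) weight 1/33
Group by Y:
  weight(Y=2) = 1/33
  weight(Y=4) = 1/33
Total weight = 1/33 + 1/33 = 2/33
P(Y=2 | obs) = 1/33 / 2/33 = 1/2
P(Y=4 | obs) = 1/33 / 2/33 = 1/2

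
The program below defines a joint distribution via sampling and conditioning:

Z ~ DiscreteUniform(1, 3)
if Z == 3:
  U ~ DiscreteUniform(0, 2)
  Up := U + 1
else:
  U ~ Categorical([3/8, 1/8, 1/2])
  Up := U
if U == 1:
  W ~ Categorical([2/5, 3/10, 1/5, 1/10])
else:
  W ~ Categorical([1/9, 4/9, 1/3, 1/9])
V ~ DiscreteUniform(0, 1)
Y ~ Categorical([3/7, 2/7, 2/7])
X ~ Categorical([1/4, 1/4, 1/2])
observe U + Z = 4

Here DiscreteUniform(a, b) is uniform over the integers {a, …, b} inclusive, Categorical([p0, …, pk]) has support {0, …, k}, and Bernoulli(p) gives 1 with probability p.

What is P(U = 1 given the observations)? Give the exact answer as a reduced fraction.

P(U = 1 | obs) = 2/5

Enumerate traces; 144 have nonzero weight after conditioning:
  (Z=2, U=2, W=0, V=0, Y=0, X=0) weight 1/1008
  (Z=2, U=2, W=0, V=0, Y=0, X=1) weight 1/1008
  (Z=2, U=2, W=0, V=0, Y=0, X=2) weight 1/504
  (Z=2, U=2, W=0, V=0, Y=1, X=0) weight 1/1512
  (Z=2, U=2, W=0, V=0, Y=1, X=1) weight 1/1512
  (Z=2, U=2, W=0, V=0, Y=1, X=2) weight 1/756
  (Z=2, U=2, W=0, V=0, Y=2, X=0) weight 1/1512
  (Z=2, U=2, W=0, V=0, Y=2, X=1) weight 1/1512
  (Z=3, U=1, W=0, V=0, Y=0, X=0) weight 1/420
  … 135 more
Group by U:
  weight(U=1) = 1/9
  weight(U=2) = 1/6
Total weight = 1/9 + 1/6 = 5/18
P(U=1 | obs) = 1/9 / 5/18 = 2/5
P(U=2 | obs) = 1/6 / 5/18 = 3/5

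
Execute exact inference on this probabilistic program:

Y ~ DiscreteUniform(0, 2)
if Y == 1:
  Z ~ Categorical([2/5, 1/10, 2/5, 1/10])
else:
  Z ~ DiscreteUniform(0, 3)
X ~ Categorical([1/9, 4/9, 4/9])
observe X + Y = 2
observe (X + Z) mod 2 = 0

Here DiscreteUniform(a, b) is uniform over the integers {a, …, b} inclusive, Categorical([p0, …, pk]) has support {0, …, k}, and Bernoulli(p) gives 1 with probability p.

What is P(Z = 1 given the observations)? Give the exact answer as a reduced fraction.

Enumerate traces; 6 have nonzero weight after conditioning:
  (Y=0, Z=0, X=2) weight 1/27
  (Y=0, Z=2, X=2) weight 1/27
  (Y=1, Z=1, X=1) weight 2/135
  (Y=1, Z=3, X=1) weight 2/135
  (Y=2, Z=0, X=0) weight 1/108
  (Y=2, Z=2, X=0) weight 1/108
Group by Z:
  weight(Z=0) = 5/108
  weight(Z=1) = 2/135
  weight(Z=2) = 5/108
  weight(Z=3) = 2/135
Total weight = 5/108 + 2/135 + 5/108 + 2/135 = 11/90
P(Z=0 | obs) = 5/108 / 11/90 = 25/66
P(Z=1 | obs) = 2/135 / 11/90 = 4/33
P(Z=2 | obs) = 5/108 / 11/90 = 25/66
P(Z=3 | obs) = 2/135 / 11/90 = 4/33

P(Z = 1 | obs) = 4/33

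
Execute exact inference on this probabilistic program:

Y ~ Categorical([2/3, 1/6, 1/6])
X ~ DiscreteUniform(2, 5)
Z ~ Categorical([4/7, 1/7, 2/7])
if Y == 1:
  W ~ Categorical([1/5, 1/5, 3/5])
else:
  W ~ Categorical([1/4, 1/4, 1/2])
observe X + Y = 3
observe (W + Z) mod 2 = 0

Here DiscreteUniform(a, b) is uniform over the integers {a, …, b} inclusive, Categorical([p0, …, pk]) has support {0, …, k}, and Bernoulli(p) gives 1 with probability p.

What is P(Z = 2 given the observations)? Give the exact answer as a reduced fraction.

P(Z = 2 | obs) = 19/60

Enumerate traces; 10 have nonzero weight after conditioning:
  (Y=0, X=3, Z=0, W=0) weight 1/42
  (Y=0, X=3, Z=0, W=2) weight 1/21
  (Y=0, X=3, Z=1, W=1) weight 1/168
  (Y=0, X=3, Z=2, W=0) weight 1/84
  (Y=0, X=3, Z=2, W=2) weight 1/42
  (Y=1, X=2, Z=0, W=0) weight 1/210
  (Y=1, X=2, Z=0, W=2) weight 1/70
  (Y=1, X=2, Z=1, W=1) weight 1/840
  … 2 more
Group by Z:
  weight(Z=0) = 19/210
  weight(Z=1) = 1/140
  weight(Z=2) = 19/420
Total weight = 19/210 + 1/140 + 19/420 = 1/7
P(Z=0 | obs) = 19/210 / 1/7 = 19/30
P(Z=1 | obs) = 1/140 / 1/7 = 1/20
P(Z=2 | obs) = 19/420 / 1/7 = 19/60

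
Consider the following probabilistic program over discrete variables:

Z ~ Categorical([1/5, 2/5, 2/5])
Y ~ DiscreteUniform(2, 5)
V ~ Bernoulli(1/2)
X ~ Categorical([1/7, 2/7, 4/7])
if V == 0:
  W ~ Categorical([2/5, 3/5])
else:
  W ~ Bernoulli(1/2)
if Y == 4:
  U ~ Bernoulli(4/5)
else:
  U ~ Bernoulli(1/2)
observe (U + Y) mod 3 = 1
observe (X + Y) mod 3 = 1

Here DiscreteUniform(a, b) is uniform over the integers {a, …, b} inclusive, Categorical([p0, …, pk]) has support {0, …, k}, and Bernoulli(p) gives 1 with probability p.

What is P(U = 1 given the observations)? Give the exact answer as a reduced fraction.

P(U = 1 | obs) = 5/6

Enumerate traces; 24 have nonzero weight after conditioning:
  (Z=0, Y=3, V=0, X=1, W=0, U=1) weight 1/700
  (Z=0, Y=3, V=0, X=1, W=1, U=1) weight 3/1400
  (Z=0, Y=3, V=1, X=1, W=0, U=1) weight 1/560
  (Z=0, Y=3, V=1, X=1, W=1, U=1) weight 1/560
  (Z=0, Y=4, V=0, X=0, W=0, U=0) weight 1/3500
  (Z=0, Y=4, V=0, X=0, W=1, U=0) weight 3/7000
  (Z=0, Y=4, V=1, X=0, W=0, U=0) weight 1/2800
  (Z=0, Y=4, V=1, X=0, W=1, U=0) weight 1/2800
  … 16 more
Group by U:
  weight(U=0) = 1/140
  weight(U=1) = 1/28
Total weight = 1/140 + 1/28 = 3/70
P(U=0 | obs) = 1/140 / 3/70 = 1/6
P(U=1 | obs) = 1/28 / 3/70 = 5/6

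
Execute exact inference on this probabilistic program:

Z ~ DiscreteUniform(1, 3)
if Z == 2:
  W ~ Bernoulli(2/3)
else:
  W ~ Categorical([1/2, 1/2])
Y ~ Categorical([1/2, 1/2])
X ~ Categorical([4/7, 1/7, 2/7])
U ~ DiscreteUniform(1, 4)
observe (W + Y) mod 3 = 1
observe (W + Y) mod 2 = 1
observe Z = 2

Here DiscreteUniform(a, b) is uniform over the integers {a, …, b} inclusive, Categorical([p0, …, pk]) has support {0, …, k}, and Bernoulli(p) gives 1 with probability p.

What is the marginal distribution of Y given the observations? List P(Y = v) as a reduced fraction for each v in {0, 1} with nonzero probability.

Enumerate traces; 24 have nonzero weight after conditioning:
  (Z=2, W=0, Y=1, X=0, U=1) weight 1/126
  (Z=2, W=0, Y=1, X=0, U=2) weight 1/126
  (Z=2, W=0, Y=1, X=0, U=3) weight 1/126
  (Z=2, W=0, Y=1, X=0, U=4) weight 1/126
  (Z=2, W=0, Y=1, X=1, U=1) weight 1/504
  (Z=2, W=0, Y=1, X=1, U=2) weight 1/504
  (Z=2, W=0, Y=1, X=1, U=3) weight 1/504
  (Z=2, W=0, Y=1, X=1, U=4) weight 1/504
  (Z=2, W=1, Y=0, X=0, U=1) weight 1/63
  … 15 more
Group by Y:
  weight(Y=0) = 1/9
  weight(Y=1) = 1/18
Total weight = 1/9 + 1/18 = 1/6
P(Y=0 | obs) = 1/9 / 1/6 = 2/3
P(Y=1 | obs) = 1/18 / 1/6 = 1/3

P(Y=0) = 2/3, P(Y=1) = 1/3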